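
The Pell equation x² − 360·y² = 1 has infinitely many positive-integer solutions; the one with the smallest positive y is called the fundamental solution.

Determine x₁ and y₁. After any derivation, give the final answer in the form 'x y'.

19 1

√360 = [18; 1,36, …], period ℓ=2 (even) → k=1
k=0  a_k=18  p_k/q_k = 18/1
k=1  a_k=1  p_k/q_k = 19/1
(x₁, y₁) = (19, 1);  19² − 360·1² = 1 ✓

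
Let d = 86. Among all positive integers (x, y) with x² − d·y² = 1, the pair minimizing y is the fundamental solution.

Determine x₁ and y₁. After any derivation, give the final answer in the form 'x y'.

[9; 3,1,1,1,8,1,1,1,3,18] for √86; ℓ=10 ⇒ convergent index 9
k=0  a_k=9  p_k/q_k = 9/1
k=1  a_k=3  p_k/q_k = 28/3
k=2  a_k=1  p_k/q_k = 37/4
…
k=6  a_k=1  p_k/q_k = 983/106
k=7  a_k=1  p_k/q_k = 1864/201
k=8  a_k=1  p_k/q_k = 2847/307
k=9  a_k=3  p_k/q_k = 10405/1122
(x₁, y₁) = (10405, 1122);  10405² − 86·1122² = 1 ✓

10405 1122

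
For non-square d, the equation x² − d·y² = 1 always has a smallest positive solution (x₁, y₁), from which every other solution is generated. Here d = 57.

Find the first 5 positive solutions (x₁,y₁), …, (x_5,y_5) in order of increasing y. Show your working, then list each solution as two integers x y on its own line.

151 20
45601 6040
13771351 1824060
4158902401 550860080
1255974753751 166357920100

[7; 1,1,4,1,1,14] for √57; ℓ=6 ⇒ convergent index 5
i=0: a=7 ⇒ p=7, q=1
…
i=3: a=4 ⇒ p=68, q=9
i=4: a=1 ⇒ p=83, q=11
i=5: a=1 ⇒ p=151, q=20
→ (151, 20).  Check: 151²=22801, 57·20²=22800, difference 1.
(x_2, y_2) = (151·151 + 57·20·20, 151·20 + 20·151) = (45601, 6040)
(x_3, y_3) = (151·45601 + 57·20·6040, 151·6040 + 20·45601) = (13771351, 1824060)
(x_4, y_4) = (151·13771351 + 57·20·1824060, 151·1824060 + 20·13771351) = (4158902401, 550860080)
(x_5, y_5) = (151·4158902401 + 57·20·550860080, 151·550860080 + 20·4158902401) = (1255974753751, 166357920100)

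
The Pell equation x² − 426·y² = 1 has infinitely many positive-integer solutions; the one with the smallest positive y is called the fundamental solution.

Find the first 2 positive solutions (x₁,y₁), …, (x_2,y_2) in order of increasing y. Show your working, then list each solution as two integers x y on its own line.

88751 4300
15753480001 763258600

√426 → a₀=20, period (1,1,1,3,2,6,2,3,1,1,1,40); ℓ=12 even so k=11
a_0=20:  p_0=20·1+0=20,  q_0=20·0+1=1
a_1=1:  p_1=1·20+1=21,  q_1=1·1+0=1
a_2=1:  p_2=1·21+20=41,  q_2=1·1+1=2
a_3=1:  p_3=1·41+21=62,  q_3=1·2+1=3
a_4=3:  p_4=3·62+41=227,  q_4=3·3+2=11
…
a_6=6:  p_6=6·516+227=3323,  q_6=6·25+11=161
…
a_10=1:  p_10=1·31971+24809=56780,  q_10=1·1549+1202=2751
a_11=1:  p_11=1·56780+31971=88751,  q_11=1·2751+1549=4300
fundamental: x₁=88751, y₁=4300  (since 7876740001 − 426·18490000 = 1)
(88751+4300√426)^2 = 15753480001 + 763258600√426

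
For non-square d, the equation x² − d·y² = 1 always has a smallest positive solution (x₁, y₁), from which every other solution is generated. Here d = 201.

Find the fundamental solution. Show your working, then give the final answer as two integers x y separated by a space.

515095 36332

d=201: √d = [14; 5,1,1,1,2,…,1,5,28] (ℓ=14, even), read p_13/q_13
i=0: a=14 ⇒ p=14, q=1
i=1: a=5 ⇒ p=71, q=5
i=2: a=1 ⇒ p=85, q=6
i=3: a=1 ⇒ p=156, q=11
…
i=5: a=2 ⇒ p=638, q=45
i=6: a=1 ⇒ p=879, q=62
i=7: a=8 ⇒ p=7670, q=541
…
i=10: a=1 ⇒ p=33317, q=2350
i=11: a=1 ⇒ p=58085, q=4097
i=12: a=1 ⇒ p=91402, q=6447
i=13: a=5 ⇒ p=515095, q=36332
(x₁, y₁) = (515095, 36332);  515095² − 201·36332² = 1 ✓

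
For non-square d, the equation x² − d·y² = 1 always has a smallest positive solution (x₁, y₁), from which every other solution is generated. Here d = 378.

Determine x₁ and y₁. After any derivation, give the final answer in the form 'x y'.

√378 = [19; 2,3,1,4,1,3,2,38, …], period ℓ=8 (even) → k=7
k=0  a_k=19  p_k/q_k = 19/1
k=1  a_k=2  p_k/q_k = 39/2
…
k=5  a_k=1  p_k/q_k = 1011/52
k=6  a_k=3  p_k/q_k = 3869/199
k=7  a_k=2  p_k/q_k = 8749/450
→ (8749, 450).  Check: 8749²=76545001, 378·450²=76545000, difference 1.

8749 450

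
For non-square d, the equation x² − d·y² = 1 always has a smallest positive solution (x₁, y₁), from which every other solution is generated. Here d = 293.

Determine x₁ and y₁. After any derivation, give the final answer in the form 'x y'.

[17; 8,1,1,8,34] for √293; ℓ=5 ⇒ convergent index 9
i=0: a=17 ⇒ p=17, q=1
i=1: a=8 ⇒ p=137, q=8
i=2: a=1 ⇒ p=154, q=9
i=3: a=1 ⇒ p=291, q=17
…
i=6: a=8 ⇒ p=679914, q=39721
i=7: a=1 ⇒ p=764593, q=44668
i=8: a=1 ⇒ p=1444507, q=84389
i=9: a=8 ⇒ p=12320649, q=719780
(x₁, y₁) = (12320649, 719780);  12320649² − 293·719780² = 1 ✓

12320649 719780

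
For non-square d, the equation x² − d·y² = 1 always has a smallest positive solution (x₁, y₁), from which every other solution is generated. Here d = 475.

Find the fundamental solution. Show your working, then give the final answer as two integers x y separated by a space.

57799 2652

[21; 1,3,1,6,2,6,1,3,1,42] for √475; ℓ=10 ⇒ convergent index 9
i=0: a=21 ⇒ p=21, q=1
i=1: a=1 ⇒ p=22, q=1
i=2: a=3 ⇒ p=87, q=4
i=3: a=1 ⇒ p=109, q=5
i=4: a=6 ⇒ p=741, q=34
i=5: a=2 ⇒ p=1591, q=73
i=6: a=6 ⇒ p=10287, q=472
…
i=8: a=3 ⇒ p=45921, q=2107
i=9: a=1 ⇒ p=57799, q=2652
→ (57799, 2652).  Check: 57799²=3340724401, 475·2652²=3340724400, difference 1.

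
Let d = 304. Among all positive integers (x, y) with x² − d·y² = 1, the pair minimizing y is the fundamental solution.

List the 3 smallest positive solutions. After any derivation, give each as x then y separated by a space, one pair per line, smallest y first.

√304 → a₀=17, period (2,3,2,1,1,1,1,1,2,3,2,34); ℓ=12 even so k=11
step 0: (17, 1)  from 17·(1,0) + (0,1)
step 1: (35, 2)  from 2·(17,1) + (1,0)
step 2: (122, 7)  from 3·(35,2) + (17,1)
step 3: (279, 16)  from 2·(122,7) + (35,2)
step 4: (401, 23)  from 1·(279,16) + (122,7)
step 5: (680, 39)  from 1·(401,23) + (279,16)
step 6: (1081, 62)  from 1·(680,39) + (401,23)
step 7: (1761, 101)  from 1·(1081,62) + (680,39)
step 8: (2842, 163)  from 1·(1761,101) + (1081,62)
step 9: (7445, 427)  from 2·(2842,163) + (1761,101)
step 10: (25177, 1444)  from 3·(7445,427) + (2842,163)
step 11: (57799, 3315)  from 2·(25177,1444) + (7445,427)
→ (57799, 3315).  Check: 57799²=3340724401, 304·3315²=3340724400, difference 1.
n=2: (57799,3315)∘(57799,3315) = (57799·57799+304·3315·3315, 57799·3315+3315·57799) = (6681448801,383207370)
n=3: (6681448801,383207370)∘(57799,3315) = (57799·6681448801+304·3315·383207370, 57799·383207370+3315·6681448801) = (772362118440199,44298005553945)

57799 3315
6681448801 383207370
772362118440199 44298005553945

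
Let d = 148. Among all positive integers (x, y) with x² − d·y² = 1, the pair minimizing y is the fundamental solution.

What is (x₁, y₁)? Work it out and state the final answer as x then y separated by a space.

√148 → a₀=12, period (6,24); ℓ=2 even so k=1
step 0: (12, 1)  from 12·(1,0) + (0,1)
step 1: (73, 6)  from 6·(12,1) + (1,0)
(x₁, y₁) = (73, 6);  73² − 148·6² = 1 ✓

73 6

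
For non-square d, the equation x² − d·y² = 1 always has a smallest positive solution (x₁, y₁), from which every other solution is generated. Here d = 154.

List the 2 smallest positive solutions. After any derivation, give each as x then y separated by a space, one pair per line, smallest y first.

d=154: √d = [12; 2,2,3,1,2,1,3,2,2,24] (ℓ=10, even), read p_9/q_9
a_0=12:  p_0=12·1+0=12,  q_0=12·0+1=1
…
a_2=2:  p_2=2·25+12=62,  q_2=2·2+1=5
…
a_4=1:  p_4=1·211+62=273,  q_4=1·17+5=22
…
a_8=2:  p_8=2·3847+1030=8724,  q_8=2·310+83=703
a_9=2:  p_9=2·8724+3847=21295,  q_9=2·703+310=1716
→ (21295, 1716).  Check: 21295²=453477025, 154·1716²=453477024, difference 1.
n=2: (21295,1716)∘(21295,1716) = (21295·21295+154·1716·1716, 21295·1716+1716·21295) = (906954049,73084440)

21295 1716
906954049 73084440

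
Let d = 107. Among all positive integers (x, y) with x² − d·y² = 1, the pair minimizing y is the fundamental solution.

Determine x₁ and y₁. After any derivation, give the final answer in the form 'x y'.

[10; 2,1,9,1,2,20] for √107; ℓ=6 ⇒ convergent index 5
a_0=10:  p_0=10·1+0=10,  q_0=10·0+1=1
…
a_2=1:  p_2=1·21+10=31,  q_2=1·2+1=3
…
a_4=1:  p_4=1·300+31=331,  q_4=1·29+3=32
a_5=2:  p_5=2·331+300=962,  q_5=2·32+29=93
(x₁, y₁) = (962, 93);  962² − 107·93² = 1 ✓

962 93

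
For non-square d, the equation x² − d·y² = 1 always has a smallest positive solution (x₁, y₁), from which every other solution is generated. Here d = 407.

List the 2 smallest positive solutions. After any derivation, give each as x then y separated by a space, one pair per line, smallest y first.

2663 132
14183137 703032

√407 = [20; 5,1,2,1,5,40, …], period ℓ=6 (even) → k=5
k=0  a_k=20  p_k/q_k = 20/1
k=1  a_k=5  p_k/q_k = 101/5
k=2  a_k=1  p_k/q_k = 121/6
k=3  a_k=2  p_k/q_k = 343/17
k=4  a_k=1  p_k/q_k = 464/23
k=5  a_k=5  p_k/q_k = 2663/132
(x₁, y₁) = (2663, 132);  2663² − 407·132² = 1 ✓
n=2: (2663,132)∘(2663,132) = (2663·2663+407·132·132, 2663·132+132·2663) = (14183137,703032)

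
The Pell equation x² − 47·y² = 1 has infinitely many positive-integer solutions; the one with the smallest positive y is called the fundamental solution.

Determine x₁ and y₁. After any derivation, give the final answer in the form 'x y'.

√47 = [6; 1,5,1,12, …], period ℓ=4 (even) → k=3
step 0: (6, 1)  from 6·(1,0) + (0,1)
step 1: (7, 1)  from 1·(6,1) + (1,0)
step 2: (41, 6)  from 5·(7,1) + (6,1)
step 3: (48, 7)  from 1·(41,6) + (7,1)
→ (48, 7).  Check: 48²=2304, 47·7²=2303, difference 1.

48 7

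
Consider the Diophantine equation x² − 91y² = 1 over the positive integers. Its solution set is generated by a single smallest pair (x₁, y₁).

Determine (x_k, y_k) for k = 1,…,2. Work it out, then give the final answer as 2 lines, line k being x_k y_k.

√91 = [9; 1,1,5,1,5,1,1,18, …], period ℓ=8 (even) → k=7
step 0: (9, 1)  from 9·(1,0) + (0,1)
step 1: (10, 1)  from 1·(9,1) + (1,0)
…
step 4: (124, 13)  from 1·(105,11) + (19,2)
step 5: (725, 76)  from 5·(124,13) + (105,11)
step 6: (849, 89)  from 1·(725,76) + (124,13)
step 7: (1574, 165)  from 1·(849,89) + (725,76)
(x₁, y₁) = (1574, 165);  1574² − 91·165² = 1 ✓
n=2: (1574,165)∘(1574,165) = (1574·1574+91·165·165, 1574·165+165·1574) = (4954951,519420)

1574 165
4954951 519420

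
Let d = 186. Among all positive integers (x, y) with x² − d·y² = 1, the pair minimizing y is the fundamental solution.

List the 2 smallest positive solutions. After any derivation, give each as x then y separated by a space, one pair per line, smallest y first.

d=186: √d = [13; 1,1,1,3,4,3,1,1,1,26] (ℓ=10, even), read p_9/q_9
k=0  a_k=13  p_k/q_k = 13/1
k=1  a_k=1  p_k/q_k = 14/1
k=2  a_k=1  p_k/q_k = 27/2
k=3  a_k=1  p_k/q_k = 41/3
…
k=6  a_k=3  p_k/q_k = 2073/152
k=7  a_k=1  p_k/q_k = 2714/199
k=8  a_k=1  p_k/q_k = 4787/351
k=9  a_k=1  p_k/q_k = 7501/550
(x₁, y₁) = (7501, 550);  7501² − 186·550² = 1 ✓
(7501+550√186)^2 = 112530001 + 8251100√186

7501 550
112530001 8251100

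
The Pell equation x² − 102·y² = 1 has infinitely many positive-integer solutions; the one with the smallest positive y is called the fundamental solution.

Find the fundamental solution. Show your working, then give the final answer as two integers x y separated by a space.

√102 = [10; 10,20, …], period ℓ=2 (even) → k=1
step 0: (10, 1)  from 10·(1,0) + (0,1)
step 1: (101, 10)  from 10·(10,1) + (1,0)
fundamental: x₁=101, y₁=10  (since 10201 − 102·100 = 1)

101 10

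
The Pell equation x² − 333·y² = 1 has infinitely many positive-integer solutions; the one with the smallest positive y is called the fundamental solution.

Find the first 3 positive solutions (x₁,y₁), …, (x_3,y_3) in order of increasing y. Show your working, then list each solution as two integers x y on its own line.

73 4
10657 584
1555849 85260

d=333: √d = [18; 4,36] (ℓ=2, even), read p_1/q_1
step 0: (18, 1)  from 18·(1,0) + (0,1)
step 1: (73, 4)  from 4·(18,1) + (1,0)
→ (73, 4).  Check: 73²=5329, 333·4²=5328, difference 1.
n=2: (73,4)∘(73,4) = (73·73+333·4·4, 73·4+4·73) = (10657,584)
n=3: (10657,584)∘(73,4) = (73·10657+333·4·584, 73·584+4·10657) = (1555849,85260)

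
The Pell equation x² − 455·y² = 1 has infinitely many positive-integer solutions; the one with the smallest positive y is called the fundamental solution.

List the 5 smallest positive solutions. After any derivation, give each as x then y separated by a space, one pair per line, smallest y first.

64 3
8191 384
1048384 49149
134184961 6290688
17174626624 805158915

d=455: √d = [21; 3,42] (ℓ=2, even), read p_1/q_1
k=0  a_k=21  p_k/q_k = 21/1
k=1  a_k=3  p_k/q_k = 64/3
→ (64, 3).  Check: 64²=4096, 455·3²=4095, difference 1.
(x_2, y_2) = (64·64 + 455·3·3, 64·3 + 3·64) = (8191, 384)
(x_3, y_3) = (64·8191 + 455·3·384, 64·384 + 3·8191) = (1048384, 49149)
(x_4, y_4) = (64·1048384 + 455·3·49149, 64·49149 + 3·1048384) = (134184961, 6290688)
(x_5, y_5) = (64·134184961 + 455·3·6290688, 64·6290688 + 3·134184961) = (17174626624, 805158915)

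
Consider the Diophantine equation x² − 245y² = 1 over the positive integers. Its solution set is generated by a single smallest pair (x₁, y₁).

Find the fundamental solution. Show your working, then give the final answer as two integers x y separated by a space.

d=245: √d = [15; 1,1,1,7,6,7,1,1,1,30] (ℓ=10, even), read p_9/q_9
step 0: (15, 1)  from 15·(1,0) + (0,1)
…
step 3: (47, 3)  from 1·(31,2) + (16,1)
step 4: (360, 23)  from 7·(47,3) + (31,2)
step 5: (2207, 141)  from 6·(360,23) + (47,3)
step 6: (15809, 1010)  from 7·(2207,141) + (360,23)
step 7: (18016, 1151)  from 1·(15809,1010) + (2207,141)
step 8: (33825, 2161)  from 1·(18016,1151) + (15809,1010)
step 9: (51841, 3312)  from 1·(33825,2161) + (18016,1151)
fundamental: x₁=51841, y₁=3312  (since 2687489281 − 245·10969344 = 1)

51841 3312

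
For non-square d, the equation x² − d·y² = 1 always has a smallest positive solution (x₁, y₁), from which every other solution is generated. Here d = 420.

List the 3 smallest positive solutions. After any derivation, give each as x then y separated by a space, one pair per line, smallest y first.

√420 = [20; 2,40, …], period ℓ=2 (even) → k=1
k=0  a_k=20  p_k/q_k = 20/1
k=1  a_k=2  p_k/q_k = 41/2
fundamental: x₁=41, y₁=2  (since 1681 − 420·4 = 1)
(x_2, y_2) = (41·41 + 420·2·2, 41·2 + 2·41) = (3361, 164)
(x_3, y_3) = (41·3361 + 420·2·164, 41·164 + 2·3361) = (275561, 13446)

41 2
3361 164
275561 13446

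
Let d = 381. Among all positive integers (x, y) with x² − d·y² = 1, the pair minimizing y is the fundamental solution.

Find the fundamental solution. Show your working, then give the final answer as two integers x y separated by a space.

√381 = [19; 1,1,12,1,1,38, …], period ℓ=6 (even) → k=5
a_0=19:  p_0=19·1+0=19,  q_0=19·0+1=1
…
a_2=1:  p_2=1·20+19=39,  q_2=1·1+1=2
…
a_4=1:  p_4=1·488+39=527,  q_4=1·25+2=27
a_5=1:  p_5=1·527+488=1015,  q_5=1·27+25=52
→ (1015, 52).  Check: 1015²=1030225, 381·52²=1030224, difference 1.

1015 52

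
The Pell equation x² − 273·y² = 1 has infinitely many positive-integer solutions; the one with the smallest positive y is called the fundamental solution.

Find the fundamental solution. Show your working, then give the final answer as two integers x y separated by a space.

d=273: √d = [16; 1,1,10,1,1,32] (ℓ=6, even), read p_5/q_5
a_0=16:  p_0=16·1+0=16,  q_0=16·0+1=1
…
a_2=1:  p_2=1·17+16=33,  q_2=1·1+1=2
…
a_4=1:  p_4=1·347+33=380,  q_4=1·21+2=23
a_5=1:  p_5=1·380+347=727,  q_5=1·23+21=44
(x₁, y₁) = (727, 44);  727² − 273·44² = 1 ✓

727 44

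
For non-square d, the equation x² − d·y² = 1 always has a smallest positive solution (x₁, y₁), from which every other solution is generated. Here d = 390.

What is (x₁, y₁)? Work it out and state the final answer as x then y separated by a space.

[19; 1,2,1,38] for √390; ℓ=4 ⇒ convergent index 3
step 0: (19, 1)  from 19·(1,0) + (0,1)
step 1: (20, 1)  from 1·(19,1) + (1,0)
step 2: (59, 3)  from 2·(20,1) + (19,1)
step 3: (79, 4)  from 1·(59,3) + (20,1)
(x₁, y₁) = (79, 4);  79² − 390·4² = 1 ✓

79 4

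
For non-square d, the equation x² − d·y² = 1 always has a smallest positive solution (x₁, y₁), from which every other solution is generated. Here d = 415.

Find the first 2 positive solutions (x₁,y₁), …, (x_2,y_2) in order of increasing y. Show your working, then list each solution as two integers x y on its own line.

18412804 903849
678062702284831 33284788965192

[20; 2,1,2,4,6,…,1,2,40] for √415; ℓ=16 ⇒ convergent index 15
i=0: a=20 ⇒ p=20, q=1
…
i=2: a=1 ⇒ p=61, q=3
i=3: a=2 ⇒ p=163, q=8
i=4: a=4 ⇒ p=713, q=35
i=5: a=6 ⇒ p=4441, q=218
i=6: a=1 ⇒ p=5154, q=253
i=7: a=1 ⇒ p=9595, q=471
…
i=9: a=1 ⇒ p=43534, q=2137
i=10: a=1 ⇒ p=77473, q=3803
i=11: a=6 ⇒ p=508372, q=24955
…
i=13: a=2 ⇒ p=4730294, q=232201
i=14: a=1 ⇒ p=6841255, q=335824
i=15: a=2 ⇒ p=18412804, q=903849
fundamental: x₁=18412804, y₁=903849  (since 339031351142416 − 415·816943014801 = 1)
(x_2, y_2) = (18412804·18412804 + 415·903849·903849, 18412804·903849 + 903849·18412804) = (678062702284831, 33284788965192)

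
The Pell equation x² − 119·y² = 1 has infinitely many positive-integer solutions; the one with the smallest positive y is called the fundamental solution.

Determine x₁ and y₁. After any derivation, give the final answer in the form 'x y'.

120 11

[10; 1,9,1,20] for √119; ℓ=4 ⇒ convergent index 3
i=0: a=10 ⇒ p=10, q=1
i=1: a=1 ⇒ p=11, q=1
i=2: a=9 ⇒ p=109, q=10
i=3: a=1 ⇒ p=120, q=11
(x₁, y₁) = (120, 11);  120² − 119·11² = 1 ✓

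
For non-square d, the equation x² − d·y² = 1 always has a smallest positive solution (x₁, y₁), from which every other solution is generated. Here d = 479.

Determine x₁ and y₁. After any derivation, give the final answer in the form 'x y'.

√479 → a₀=21, period (1,7,1,3,2,21,2,3,1,7,1,42); ℓ=12 even so k=11
a_0=21:  p_0=21·1+0=21,  q_0=21·0+1=1
a_1=1:  p_1=1·21+1=22,  q_1=1·1+0=1
a_2=7:  p_2=7·22+21=175,  q_2=7·1+1=8
…
a_4=3:  p_4=3·197+175=766,  q_4=3·9+8=35
a_5=2:  p_5=2·766+197=1729,  q_5=2·35+9=79
…
a_7=2:  p_7=2·37075+1729=75879,  q_7=2·1694+79=3467
a_8=3:  p_8=3·75879+37075=264712,  q_8=3·3467+1694=12095
a_9=1:  p_9=1·264712+75879=340591,  q_9=1·12095+3467=15562
a_10=7:  p_10=7·340591+264712=2648849,  q_10=7·15562+12095=121029
a_11=1:  p_11=1·2648849+340591=2989440,  q_11=1·121029+15562=136591
(x₁, y₁) = (2989440, 136591);  2989440² − 479·136591² = 1 ✓

2989440 136591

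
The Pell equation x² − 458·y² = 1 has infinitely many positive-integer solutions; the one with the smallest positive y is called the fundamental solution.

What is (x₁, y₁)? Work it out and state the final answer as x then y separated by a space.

22899 1070

[21; 2,2,42] for √458; ℓ=3 ⇒ convergent index 5
i=0: a=21 ⇒ p=21, q=1
i=1: a=2 ⇒ p=43, q=2
i=2: a=2 ⇒ p=107, q=5
…
i=4: a=2 ⇒ p=9181, q=429
i=5: a=2 ⇒ p=22899, q=1070
fundamental: x₁=22899, y₁=1070  (since 524364201 − 458·1144900 = 1)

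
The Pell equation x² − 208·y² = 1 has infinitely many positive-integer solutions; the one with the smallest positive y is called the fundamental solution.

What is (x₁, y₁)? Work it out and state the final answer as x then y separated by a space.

649 45

√208 → a₀=14, period (2,2,1,2,2,28); ℓ=6 even so k=5
a_0=14:  p_0=14·1+0=14,  q_0=14·0+1=1
a_1=2:  p_1=2·14+1=29,  q_1=2·1+0=2
…
a_4=2:  p_4=2·101+72=274,  q_4=2·7+5=19
a_5=2:  p_5=2·274+101=649,  q_5=2·19+7=45
→ (649, 45).  Check: 649²=421201, 208·45²=421200, difference 1.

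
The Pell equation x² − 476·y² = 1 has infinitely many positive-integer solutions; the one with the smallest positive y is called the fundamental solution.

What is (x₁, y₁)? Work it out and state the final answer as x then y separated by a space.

[21; 1,4,2,10,2,4,1,42] for √476; ℓ=8 ⇒ convergent index 7
i=0: a=21 ⇒ p=21, q=1
…
i=3: a=2 ⇒ p=240, q=11
i=4: a=10 ⇒ p=2509, q=115
i=5: a=2 ⇒ p=5258, q=241
i=6: a=4 ⇒ p=23541, q=1079
i=7: a=1 ⇒ p=28799, q=1320
fundamental: x₁=28799, y₁=1320  (since 829382401 − 476·1742400 = 1)

28799 1320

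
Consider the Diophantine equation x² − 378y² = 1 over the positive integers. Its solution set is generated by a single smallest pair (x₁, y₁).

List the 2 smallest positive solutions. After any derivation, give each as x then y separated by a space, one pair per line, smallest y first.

d=378: √d = [19; 2,3,1,4,1,3,2,38] (ℓ=8, even), read p_7/q_7
k=0  a_k=19  p_k/q_k = 19/1
…
k=2  a_k=3  p_k/q_k = 136/7
k=3  a_k=1  p_k/q_k = 175/9
…
k=5  a_k=1  p_k/q_k = 1011/52
k=6  a_k=3  p_k/q_k = 3869/199
k=7  a_k=2  p_k/q_k = 8749/450
(x₁, y₁) = (8749, 450);  8749² − 378·450² = 1 ✓
(x_2, y_2) = (8749·8749 + 378·450·450, 8749·450 + 450·8749) = (153090001, 7874100)

8749 450
153090001 7874100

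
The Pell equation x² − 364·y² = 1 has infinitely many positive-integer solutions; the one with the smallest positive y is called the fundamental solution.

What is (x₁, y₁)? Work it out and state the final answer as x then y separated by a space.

[19; 12,1,2,3,1,8,1,3,2,1,12,38] for √364; ℓ=12 ⇒ convergent index 11
k=0  a_k=19  p_k/q_k = 19/1
k=1  a_k=12  p_k/q_k = 229/12
k=2  a_k=1  p_k/q_k = 248/13
…
k=4  a_k=3  p_k/q_k = 2423/127
k=5  a_k=1  p_k/q_k = 3148/165
k=6  a_k=8  p_k/q_k = 27607/1447
k=7  a_k=1  p_k/q_k = 30755/1612
…
k=9  a_k=2  p_k/q_k = 270499/14178
k=10  a_k=1  p_k/q_k = 390371/20461
k=11  a_k=12  p_k/q_k = 4954951/259710
→ (4954951, 259710).  Check: 4954951²=24551539412401, 364·259710²=24551539412400, difference 1.

4954951 259710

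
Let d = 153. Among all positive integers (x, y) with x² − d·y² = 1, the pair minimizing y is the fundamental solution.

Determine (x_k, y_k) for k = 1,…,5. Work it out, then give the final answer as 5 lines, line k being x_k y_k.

2177 176
9478657 766304
41270070401 3336487440
179689877047297 14527065547456
782369683393860737 63250840057135984

d=153: √d = [12; 2,1,2,2,2,1,2,24] (ℓ=8, even), read p_7/q_7
i=0: a=12 ⇒ p=12, q=1
i=1: a=2 ⇒ p=25, q=2
…
i=4: a=2 ⇒ p=235, q=19
…
i=6: a=1 ⇒ p=804, q=65
i=7: a=2 ⇒ p=2177, q=176
fundamental: x₁=2177, y₁=176  (since 4739329 − 153·30976 = 1)
n=2: (2177,176)∘(2177,176) = (2177·2177+153·176·176, 2177·176+176·2177) = (9478657,766304)
n=3: (9478657,766304)∘(2177,176) = (2177·9478657+153·176·766304, 2177·766304+176·9478657) = (41270070401,3336487440)
n=4: (41270070401,3336487440)∘(2177,176) = (2177·41270070401+153·176·3336487440, 2177·3336487440+176·41270070401) = (179689877047297,14527065547456)
n=5: (179689877047297,14527065547456)∘(2177,176) = (2177·179689877047297+153·176·14527065547456, 2177·14527065547456+176·179689877047297) = (782369683393860737,63250840057135984)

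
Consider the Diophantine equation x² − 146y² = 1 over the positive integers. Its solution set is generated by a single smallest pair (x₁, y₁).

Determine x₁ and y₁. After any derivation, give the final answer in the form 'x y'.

145 12

d=146: √d = [12; 12,24] (ℓ=2, even), read p_1/q_1
i=0: a=12 ⇒ p=12, q=1
i=1: a=12 ⇒ p=145, q=12
(x₁, y₁) = (145, 12);  145² − 146·12² = 1 ✓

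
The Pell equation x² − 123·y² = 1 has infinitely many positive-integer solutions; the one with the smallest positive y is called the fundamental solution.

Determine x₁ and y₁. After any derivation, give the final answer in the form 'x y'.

122 11

√123 → a₀=11, period (11,22); ℓ=2 even so k=1
i=0: a=11 ⇒ p=11, q=1
i=1: a=11 ⇒ p=122, q=11
→ (122, 11).  Check: 122²=14884, 123·11²=14883, difference 1.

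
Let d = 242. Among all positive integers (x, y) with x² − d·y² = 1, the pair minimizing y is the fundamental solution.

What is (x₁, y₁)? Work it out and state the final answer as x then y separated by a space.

d=242: √d = [15; 1,1,3,1,14,1,3,1,1,30] (ℓ=10, even), read p_9/q_9
k=0  a_k=15  p_k/q_k = 15/1
…
k=2  a_k=1  p_k/q_k = 31/2
k=3  a_k=3  p_k/q_k = 109/7
k=4  a_k=1  p_k/q_k = 140/9
…
k=7  a_k=3  p_k/q_k = 8696/559
k=8  a_k=1  p_k/q_k = 10905/701
k=9  a_k=1  p_k/q_k = 19601/1260
(x₁, y₁) = (19601, 1260);  19601² − 242·1260² = 1 ✓

19601 1260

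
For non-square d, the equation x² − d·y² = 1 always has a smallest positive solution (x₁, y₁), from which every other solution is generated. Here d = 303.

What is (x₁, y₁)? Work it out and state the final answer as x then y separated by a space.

2524 145

[17; 2,2,5,2,2,34] for √303; ℓ=6 ⇒ convergent index 5
step 0: (17, 1)  from 17·(1,0) + (0,1)
…
step 2: (87, 5)  from 2·(35,2) + (17,1)
step 3: (470, 27)  from 5·(87,5) + (35,2)
step 4: (1027, 59)  from 2·(470,27) + (87,5)
step 5: (2524, 145)  from 2·(1027,59) + (470,27)
(x₁, y₁) = (2524, 145);  2524² − 303·145² = 1 ✓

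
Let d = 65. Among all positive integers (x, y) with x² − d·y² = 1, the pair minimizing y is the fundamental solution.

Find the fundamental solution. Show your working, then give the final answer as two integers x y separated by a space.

[8; 16] for √65; ℓ=1 ⇒ convergent index 1
i=0: a=8 ⇒ p=8, q=1
i=1: a=16 ⇒ p=129, q=16
fundamental: x₁=129, y₁=16  (since 16641 − 65·256 = 1)

129 16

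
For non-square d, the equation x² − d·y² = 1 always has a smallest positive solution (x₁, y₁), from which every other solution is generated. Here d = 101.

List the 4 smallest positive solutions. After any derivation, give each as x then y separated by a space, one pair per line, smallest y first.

201 20
80801 8040
32481801 3232060
13057603201 1299280080

√101 → a₀=10, period (20); ℓ=1 odd so k=1
step 0: (10, 1)  from 10·(1,0) + (0,1)
step 1: (201, 20)  from 20·(10,1) + (1,0)
(x₁, y₁) = (201, 20);  201² − 101·20² = 1 ✓
(201+20√101)^2 = 80801 + 8040√101
(201+20√101)^3 = 32481801 + 3232060√101
(201+20√101)^4 = 13057603201 + 1299280080√101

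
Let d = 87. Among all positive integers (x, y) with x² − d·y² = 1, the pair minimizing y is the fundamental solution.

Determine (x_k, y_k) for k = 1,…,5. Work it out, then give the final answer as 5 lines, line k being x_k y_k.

√87 = [9; 3,18, …], period ℓ=2 (even) → k=1
step 0: (9, 1)  from 9·(1,0) + (0,1)
step 1: (28, 3)  from 3·(9,1) + (1,0)
fundamental: x₁=28, y₁=3  (since 784 − 87·9 = 1)
k=2:  x_2 = 28·28+87·3·3 = 1567,  y_2 = 28·3+3·28 = 168
k=3:  x_3 = 28·1567+87·3·168 = 87724,  y_3 = 28·168+3·1567 = 9405
k=4:  x_4 = 28·87724+87·3·9405 = 4910977,  y_4 = 28·9405+3·87724 = 526512
k=5:  x_5 = 28·4910977+87·3·526512 = 274926988,  y_5 = 28·526512+3·4910977 = 29475267

28 3
1567 168
87724 9405
4910977 526512
274926988 29475267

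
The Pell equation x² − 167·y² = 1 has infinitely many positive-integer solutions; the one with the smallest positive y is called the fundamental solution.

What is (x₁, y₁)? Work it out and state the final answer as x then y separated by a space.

168 13

[12; 1,11,1,24] for √167; ℓ=4 ⇒ convergent index 3
k=0  a_k=12  p_k/q_k = 12/1
…
k=2  a_k=11  p_k/q_k = 155/12
k=3  a_k=1  p_k/q_k = 168/13
(x₁, y₁) = (168, 13);  168² − 167·13² = 1 ✓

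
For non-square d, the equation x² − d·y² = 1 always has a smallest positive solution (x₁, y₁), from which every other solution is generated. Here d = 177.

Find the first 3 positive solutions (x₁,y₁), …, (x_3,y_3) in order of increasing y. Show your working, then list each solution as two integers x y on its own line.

62423 4692
7793261857 585777432
972957569736599 73131969270780

√177 → a₀=13, period (3,3,2,8,2,3,3,26); ℓ=8 even so k=7
k=0  a_k=13  p_k/q_k = 13/1
k=1  a_k=3  p_k/q_k = 40/3
k=2  a_k=3  p_k/q_k = 133/10
k=3  a_k=2  p_k/q_k = 306/23
…
k=6  a_k=3  p_k/q_k = 18985/1427
k=7  a_k=3  p_k/q_k = 62423/4692
(x₁, y₁) = (62423, 4692);  62423² − 177·4692² = 1 ✓
(x_2, y_2) = (62423·62423 + 177·4692·4692, 62423·4692 + 4692·62423) = (7793261857, 585777432)
(x_3, y_3) = (62423·7793261857 + 177·4692·585777432, 62423·585777432 + 4692·7793261857) = (972957569736599, 73131969270780)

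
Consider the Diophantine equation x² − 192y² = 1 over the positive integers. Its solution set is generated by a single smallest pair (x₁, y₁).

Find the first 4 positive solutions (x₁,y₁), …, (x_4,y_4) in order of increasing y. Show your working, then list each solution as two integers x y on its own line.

√192 = [13; 1,5,1,26, …], period ℓ=4 (even) → k=3
k=0  a_k=13  p_k/q_k = 13/1
k=1  a_k=1  p_k/q_k = 14/1
k=2  a_k=5  p_k/q_k = 83/6
k=3  a_k=1  p_k/q_k = 97/7
(x₁, y₁) = (97, 7);  97² − 192·7² = 1 ✓
k=2:  x_2 = 97·97+192·7·7 = 18817,  y_2 = 97·7+7·97 = 1358
k=3:  x_3 = 97·18817+192·7·1358 = 3650401,  y_3 = 97·1358+7·18817 = 263445
k=4:  x_4 = 97·3650401+192·7·263445 = 708158977,  y_4 = 97·263445+7·3650401 = 51106972

97 7
18817 1358
3650401 263445
708158977 51106972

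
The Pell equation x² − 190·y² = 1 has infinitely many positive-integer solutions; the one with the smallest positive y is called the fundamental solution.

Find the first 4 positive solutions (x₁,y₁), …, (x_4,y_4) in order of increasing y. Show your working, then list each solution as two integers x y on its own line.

[13; 1,3,1,1,1,…,3,1,26] for √190; ℓ=14 ⇒ convergent index 13
k=0  a_k=13  p_k/q_k = 13/1
k=1  a_k=1  p_k/q_k = 14/1
…
k=3  a_k=1  p_k/q_k = 69/5
k=4  a_k=1  p_k/q_k = 124/9
k=5  a_k=1  p_k/q_k = 193/14
k=6  a_k=2  p_k/q_k = 510/37
k=7  a_k=2  p_k/q_k = 1213/88
…
k=9  a_k=1  p_k/q_k = 4149/301
k=10  a_k=1  p_k/q_k = 7085/514
k=11  a_k=1  p_k/q_k = 11234/815
k=12  a_k=3  p_k/q_k = 40787/2959
k=13  a_k=1  p_k/q_k = 52021/3774
(x₁, y₁) = (52021, 3774);  52021² − 190·3774² = 1 ✓
(52021+3774√190)^2 = 5412368881 + 392654508√190
(52021+3774√190)^3 = 563113683064981 + 40852560317562√190
(52021+3774√190)^4 = 58587473808034384321 + 4250382080167131096√190

52021 3774
5412368881 392654508
563113683064981 40852560317562
58587473808034384321 4250382080167131096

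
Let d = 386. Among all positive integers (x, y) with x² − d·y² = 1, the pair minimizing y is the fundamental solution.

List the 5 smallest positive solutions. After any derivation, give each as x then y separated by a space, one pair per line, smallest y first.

√386 → a₀=19, period (1,1,1,4,1,18,1,4,1,1,1,38); ℓ=12 even so k=11
step 0: (19, 1)  from 19·(1,0) + (0,1)
step 1: (20, 1)  from 1·(19,1) + (1,0)
step 2: (39, 2)  from 1·(20,1) + (19,1)
step 3: (59, 3)  from 1·(39,2) + (20,1)
step 4: (275, 14)  from 4·(59,3) + (39,2)
step 5: (334, 17)  from 1·(275,14) + (59,3)
step 6: (6287, 320)  from 18·(334,17) + (275,14)
step 7: (6621, 337)  from 1·(6287,320) + (334,17)
step 8: (32771, 1668)  from 4·(6621,337) + (6287,320)
…
step 10: (72163, 3673)  from 1·(39392,2005) + (32771,1668)
step 11: (111555, 5678)  from 1·(72163,3673) + (39392,2005)
(x₁, y₁) = (111555, 5678);  111555² − 386·5678² = 1 ✓
n=2: (111555,5678)∘(111555,5678) = (111555·111555+386·5678·5678, 111555·5678+5678·111555) = (24889036049,1266818580)
n=3: (24889036049,1266818580)∘(111555,5678) = (111555·24889036049+386·5678·1266818580, 111555·1266818580+5678·24889036049) = (5552992832780835,282639893378122)
n=4: (5552992832780835,282639893378122)∘(111555,5678) = (111555·5552992832780835+386·5678·282639893378122, 111555·282639893378122+5678·5552992832780835) = (1238928230896843060801,63059786610325980840)
n=5: (1238928230896843060801,63059786610325980840)∘(111555,5678) = (111555·1238928230896843060801+386·5678·63059786610325980840, 111555·63059786610325980840+5678·1238928230896843060801) = (276417277589841662462530275,14069268990347189691834278)

111555 5678
24889036049 1266818580
5552992832780835 282639893378122
1238928230896843060801 63059786610325980840
276417277589841662462530275 14069268990347189691834278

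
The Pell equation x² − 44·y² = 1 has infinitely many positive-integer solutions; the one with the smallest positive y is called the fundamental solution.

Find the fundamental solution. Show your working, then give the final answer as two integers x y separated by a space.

d=44: √d = [6; 1,1,1,2,1,1,1,12] (ℓ=8, even), read p_7/q_7
k=0  a_k=6  p_k/q_k = 6/1
…
k=2  a_k=1  p_k/q_k = 13/2
k=3  a_k=1  p_k/q_k = 20/3
k=4  a_k=2  p_k/q_k = 53/8
k=5  a_k=1  p_k/q_k = 73/11
k=6  a_k=1  p_k/q_k = 126/19
k=7  a_k=1  p_k/q_k = 199/30
→ (199, 30).  Check: 199²=39601, 44·30²=39600, difference 1.

199 30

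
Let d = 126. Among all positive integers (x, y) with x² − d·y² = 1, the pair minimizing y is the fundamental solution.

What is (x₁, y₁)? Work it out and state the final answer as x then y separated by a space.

449 40

d=126: √d = [11; 4,2,4,22] (ℓ=4, even), read p_3/q_3
a_0=11:  p_0=11·1+0=11,  q_0=11·0+1=1
…
a_2=2:  p_2=2·45+11=101,  q_2=2·4+1=9
a_3=4:  p_3=4·101+45=449,  q_3=4·9+4=40
fundamental: x₁=449, y₁=40  (since 201601 − 126·1600 = 1)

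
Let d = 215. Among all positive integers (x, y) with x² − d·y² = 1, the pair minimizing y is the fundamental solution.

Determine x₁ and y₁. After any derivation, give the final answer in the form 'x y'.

44 3

√215 → a₀=14, period (1,1,1,28); ℓ=4 even so k=3
a_0=14:  p_0=14·1+0=14,  q_0=14·0+1=1
…
a_2=1:  p_2=1·15+14=29,  q_2=1·1+1=2
a_3=1:  p_3=1·29+15=44,  q_3=1·2+1=3
fundamental: x₁=44, y₁=3  (since 1936 − 215·9 = 1)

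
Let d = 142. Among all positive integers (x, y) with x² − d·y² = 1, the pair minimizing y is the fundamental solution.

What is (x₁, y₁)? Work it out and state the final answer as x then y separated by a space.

143 12

√142 = [11; 1,10,1,22, …], period ℓ=4 (even) → k=3
step 0: (11, 1)  from 11·(1,0) + (0,1)
…
step 2: (131, 11)  from 10·(12,1) + (11,1)
step 3: (143, 12)  from 1·(131,11) + (12,1)
→ (143, 12).  Check: 143²=20449, 142·12²=20448, difference 1.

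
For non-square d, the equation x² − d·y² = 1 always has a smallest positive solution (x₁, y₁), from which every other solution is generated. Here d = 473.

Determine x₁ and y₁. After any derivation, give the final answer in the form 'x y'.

√473 = [21; 1,2,1,42, …], period ℓ=4 (even) → k=3
step 0: (21, 1)  from 21·(1,0) + (0,1)
step 1: (22, 1)  from 1·(21,1) + (1,0)
step 2: (65, 3)  from 2·(22,1) + (21,1)
step 3: (87, 4)  from 1·(65,3) + (22,1)
→ (87, 4).  Check: 87²=7569, 473·4²=7568, difference 1.

87 4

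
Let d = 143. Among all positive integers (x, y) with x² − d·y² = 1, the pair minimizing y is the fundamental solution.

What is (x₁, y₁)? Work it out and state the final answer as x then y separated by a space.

12 1

d=143: √d = [11; 1,22] (ℓ=2, even), read p_1/q_1
a_0=11:  p_0=11·1+0=11,  q_0=11·0+1=1
a_1=1:  p_1=1·11+1=12,  q_1=1·1+0=1
→ (12, 1).  Check: 12²=144, 143·1²=143, difference 1.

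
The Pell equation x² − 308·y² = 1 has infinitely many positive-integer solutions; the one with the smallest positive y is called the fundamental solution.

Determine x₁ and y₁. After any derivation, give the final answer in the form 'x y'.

351 20

√308 = [17; 1,1,4,1,1,34, …], period ℓ=6 (even) → k=5
i=0: a=17 ⇒ p=17, q=1
…
i=3: a=4 ⇒ p=158, q=9
i=4: a=1 ⇒ p=193, q=11
i=5: a=1 ⇒ p=351, q=20
fundamental: x₁=351, y₁=20  (since 123201 − 308·400 = 1)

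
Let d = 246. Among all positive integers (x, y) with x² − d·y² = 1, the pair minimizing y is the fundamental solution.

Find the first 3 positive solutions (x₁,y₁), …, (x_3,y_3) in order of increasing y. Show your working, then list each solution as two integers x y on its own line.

√246 → a₀=15, period (1,2,5,1,14,1,5,2,1,30); ℓ=10 even so k=9
i=0: a=15 ⇒ p=15, q=1
i=1: a=1 ⇒ p=16, q=1
i=2: a=2 ⇒ p=47, q=3
…
i=6: a=1 ⇒ p=4721, q=301
…
i=8: a=2 ⇒ p=60777, q=3875
i=9: a=1 ⇒ p=88805, q=5662
fundamental: x₁=88805, y₁=5662  (since 7886328025 − 246·32058244 = 1)
k=2:  x_2 = 88805·88805+246·5662·5662 = 15772656049,  y_2 = 88805·5662+5662·88805 = 1005627820
k=3:  x_3 = 88805·15772656049+246·5662·1005627820 = 2801381440774085,  y_3 = 88805·1005627820+5662·15772656049 = 178609557104538

88805 5662
15772656049 1005627820
2801381440774085 178609557104538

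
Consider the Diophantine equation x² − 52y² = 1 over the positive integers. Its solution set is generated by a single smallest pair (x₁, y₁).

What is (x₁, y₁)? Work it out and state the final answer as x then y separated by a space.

√52 → a₀=7, period (4,1,2,1,4,14); ℓ=6 even so k=5
a_0=7:  p_0=7·1+0=7,  q_0=7·0+1=1
…
a_2=1:  p_2=1·29+7=36,  q_2=1·4+1=5
…
a_4=1:  p_4=1·101+36=137,  q_4=1·14+5=19
a_5=4:  p_5=4·137+101=649,  q_5=4·19+14=90
→ (649, 90).  Check: 649²=421201, 52·90²=421200, difference 1.

649 90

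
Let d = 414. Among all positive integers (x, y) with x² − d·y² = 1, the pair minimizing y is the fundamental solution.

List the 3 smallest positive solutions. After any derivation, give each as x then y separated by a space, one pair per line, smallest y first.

24335 1196
1184384449 58209320
57643991108495 2833047603204

[20; 2,1,7,2,7,1,2,40] for √414; ℓ=8 ⇒ convergent index 7
i=0: a=20 ⇒ p=20, q=1
i=1: a=2 ⇒ p=41, q=2
i=2: a=1 ⇒ p=61, q=3
i=3: a=7 ⇒ p=468, q=23
i=4: a=2 ⇒ p=997, q=49
i=5: a=7 ⇒ p=7447, q=366
i=6: a=1 ⇒ p=8444, q=415
i=7: a=2 ⇒ p=24335, q=1196
(x₁, y₁) = (24335, 1196);  24335² − 414·1196² = 1 ✓
k=2:  x_2 = 24335·24335+414·1196·1196 = 1184384449,  y_2 = 24335·1196+1196·24335 = 58209320
k=3:  x_3 = 24335·1184384449+414·1196·58209320 = 57643991108495,  y_3 = 24335·58209320+1196·1184384449 = 2833047603204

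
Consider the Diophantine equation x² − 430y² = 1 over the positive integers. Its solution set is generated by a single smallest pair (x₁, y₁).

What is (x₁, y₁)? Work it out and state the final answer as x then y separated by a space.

2862251 138030

[20; 1,2,1,3,1,…,2,1,40] for √430; ℓ=14 ⇒ convergent index 13
i=0: a=20 ⇒ p=20, q=1
…
i=3: a=1 ⇒ p=83, q=4
…
i=5: a=1 ⇒ p=394, q=19
…
i=8: a=6 ⇒ p=133439, q=6435
…
i=10: a=3 ⇒ p=599138, q=28893
i=11: a=1 ⇒ p=754371, q=36379
i=12: a=2 ⇒ p=2107880, q=101651
i=13: a=1 ⇒ p=2862251, q=138030
fundamental: x₁=2862251, y₁=138030  (since 8192480787001 − 430·19052280900 = 1)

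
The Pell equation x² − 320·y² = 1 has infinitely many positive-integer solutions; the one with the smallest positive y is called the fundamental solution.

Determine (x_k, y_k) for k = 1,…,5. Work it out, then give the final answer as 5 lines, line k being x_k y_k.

161 9
51841 2898
16692641 933147
5374978561 300470436
1730726404001 96750547245

√320 = [17; 1,7,1,34, …], period ℓ=4 (even) → k=3
a_0=17:  p_0=17·1+0=17,  q_0=17·0+1=1
…
a_2=7:  p_2=7·18+17=143,  q_2=7·1+1=8
a_3=1:  p_3=1·143+18=161,  q_3=1·8+1=9
(x₁, y₁) = (161, 9);  161² − 320·9² = 1 ✓
(161+9√320)^2 = 51841 + 2898√320
(161+9√320)^3 = 16692641 + 933147√320
(161+9√320)^4 = 5374978561 + 300470436√320
(161+9√320)^5 = 1730726404001 + 96750547245√320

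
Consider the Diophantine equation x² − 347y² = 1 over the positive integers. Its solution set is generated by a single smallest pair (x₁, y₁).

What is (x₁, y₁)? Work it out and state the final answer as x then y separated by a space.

√347 → a₀=18, period (1,1,1,2,4,…,1,1,36); ℓ=14 even so k=13
a_0=18:  p_0=18·1+0=18,  q_0=18·0+1=1
…
a_5=4:  p_5=4·149+56=652,  q_5=4·8+3=35
…
a_7=17:  p_7=17·801+652=14269,  q_7=17·43+35=766
…
a_12=1:  p_12=1·238717+164168=402885,  q_12=1·12815+8813=21628
a_13=1:  p_13=1·402885+238717=641602,  q_13=1·21628+12815=34443
(x₁, y₁) = (641602, 34443);  641602² − 347·34443² = 1 ✓

641602 34443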